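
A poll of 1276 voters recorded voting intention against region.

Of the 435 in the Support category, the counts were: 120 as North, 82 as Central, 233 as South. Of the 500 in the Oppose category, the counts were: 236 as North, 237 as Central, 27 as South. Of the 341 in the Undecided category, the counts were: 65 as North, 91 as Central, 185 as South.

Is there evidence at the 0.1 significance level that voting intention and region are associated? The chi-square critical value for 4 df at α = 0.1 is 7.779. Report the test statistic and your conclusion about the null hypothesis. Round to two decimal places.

Row totals: 435, 500, 341. Column totals: 421, 410, 445. Grand total N = 1276.
Expected counts (row total × column total / N):
  Support, North: 435×421/1276 = 143.523
  Support, Central: 435×410/1276 = 139.773
  Support, South: 435×445/1276 = 151.705
  Oppose, North: 500×421/1276 = 164.969
  Oppose, Central: 500×410/1276 = 160.658
  Oppose, South: 500×445/1276 = 174.373
  Undecided, North: 341×421/1276 = 112.509
  Undecided, Central: 341×410/1276 = 109.569
  Undecided, South: 341×445/1276 = 118.922
Contributions (O − E)²/E:
  (120 − 143.523)²/143.523 = 3.8554
  (82 − 139.773)²/139.773 = 23.8796
  (233 − 151.705)²/151.705 = 43.5640
  (236 − 164.969)²/164.969 = 30.5839
  (237 − 160.658)²/160.658 = 36.2764
  (27 − 174.373)²/174.373 = 124.5537
  (65 − 112.509)²/112.509 = 20.0616
  (91 − 109.569)²/109.569 = 3.1469
  (185 − 118.922)²/118.922 = 36.7157
χ² = 3.8554 + 23.8796 + 43.5640 + 30.5839 + 36.2764 + 124.5537 + 20.0616 + 3.1469 + 36.7157 = 322.64
df = (3−1)(3−1) = 4. Since 322.64 > 7.779, reject the null hypothesis of independence at α = 0.1.

322.64; reject H₀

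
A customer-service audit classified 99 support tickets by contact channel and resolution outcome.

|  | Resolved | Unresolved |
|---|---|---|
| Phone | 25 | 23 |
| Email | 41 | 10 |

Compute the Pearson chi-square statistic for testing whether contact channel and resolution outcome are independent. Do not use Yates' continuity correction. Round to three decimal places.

Row totals: 48, 51. Column totals: 66, 33. Grand total N = 99.
Expected counts (row total × column total / N):
  Phone, Resolved: 48×66/99 = 32.0000
  Phone, Unresolved: 48×33/99 = 16.0000
  Email, Resolved: 51×66/99 = 34.0000
  Email, Unresolved: 51×33/99 = 17.0000
Contributions (O − E)²/E:
  (25 − 32.0000)²/32.0000 = 1.5313
  (23 − 16.0000)²/16.0000 = 3.0625
  (41 − 34.0000)²/34.0000 = 1.4412
  (10 − 17.0000)²/17.0000 = 2.8824
χ² = 1.5313 + 3.0625 + 1.4412 + 2.8824 = 8.917

8.917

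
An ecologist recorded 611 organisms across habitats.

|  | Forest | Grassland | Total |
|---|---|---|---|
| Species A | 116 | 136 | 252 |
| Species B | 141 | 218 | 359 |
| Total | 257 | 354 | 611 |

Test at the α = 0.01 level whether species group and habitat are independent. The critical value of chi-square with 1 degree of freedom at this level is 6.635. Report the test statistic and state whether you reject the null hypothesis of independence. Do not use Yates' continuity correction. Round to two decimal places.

2.77; fail to reject H₀

Grand total N = 611.
Expected counts (row total × column total / N):
  Species A, Forest: 252×257/611 = 105.997
  Species A, Grassland: 252×354/611 = 146.003
  Species B, Forest: 359×257/611 = 151.003
  Species B, Grassland: 359×354/611 = 207.997
Contributions (O − E)²/E:
  (116 − 105.997)²/105.997 = 0.9440
  (136 − 146.003)²/146.003 = 0.6853
  (141 − 151.003)²/151.003 = 0.6626
  (218 − 207.997)²/207.997 = 0.4811
χ² = 0.9440 + 0.6853 + 0.6626 + 0.4811 = 2.77
df = (2−1)(2−1) = 1. Since 2.77 < 6.635, fail to reject the null hypothesis of independence at α = 0.01.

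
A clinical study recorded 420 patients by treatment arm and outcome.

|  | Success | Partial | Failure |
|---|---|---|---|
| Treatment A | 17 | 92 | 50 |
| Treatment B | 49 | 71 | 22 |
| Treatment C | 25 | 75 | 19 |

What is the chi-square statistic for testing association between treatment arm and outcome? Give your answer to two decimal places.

32.97

Row totals: 159, 142, 119. Column totals: 91, 238, 91. Grand total N = 420.
Expected counts (row total × column total / N):
  Treatment A, Success: 159×91/420 = 34.450
  Treatment A, Partial: 159×238/420 = 90.100
  Treatment A, Failure: 159×91/420 = 34.450
  Treatment B, Success: 142×91/420 = 30.767
  Treatment B, Partial: 142×238/420 = 80.467
  Treatment B, Failure: 142×91/420 = 30.767
  Treatment C, Success: 119×91/420 = 25.783
  Treatment C, Partial: 119×238/420 = 67.433
  Treatment C, Failure: 119×91/420 = 25.783
Contributions (O − E)²/E:
  (17 − 34.450)²/34.450 = 8.8390
  (92 − 90.100)²/90.100 = 0.0401
  (50 − 34.450)²/34.450 = 7.0189
  (49 − 30.767)²/30.767 = 10.8052
  (71 − 80.467)²/80.467 = 1.1138
  (22 − 30.767)²/30.767 = 2.4981
  (25 − 25.783)²/25.783 = 0.0238
  (75 − 67.433)²/67.433 = 0.8491
  (19 − 25.783)²/25.783 = 1.7845
χ² = 8.8390 + 0.0401 + 7.0189 + 10.8052 + 1.1138 + 2.4981 + 0.0238 + 0.8491 + 1.7845 = 32.97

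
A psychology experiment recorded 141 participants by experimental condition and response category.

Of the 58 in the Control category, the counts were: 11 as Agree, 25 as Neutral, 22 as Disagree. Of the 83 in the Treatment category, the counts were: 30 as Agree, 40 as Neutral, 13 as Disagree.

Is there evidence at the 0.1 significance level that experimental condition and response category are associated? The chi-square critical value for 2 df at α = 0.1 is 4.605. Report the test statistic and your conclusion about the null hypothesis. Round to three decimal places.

10.477; reject H₀

Row totals: 58, 83. Column totals: 41, 65, 35. Grand total N = 141.
Expected counts (row total × column total / N):
  Control, Agree: 58×41/141 = 16.8652
  Control, Neutral: 58×65/141 = 26.7376
  Control, Disagree: 58×35/141 = 14.3972
  Treatment, Agree: 83×41/141 = 24.1348
  Treatment, Neutral: 83×65/141 = 38.2624
  Treatment, Disagree: 83×35/141 = 20.6028
Contributions (O − E)²/E:
  (11 − 16.8652)²/16.8652 = 2.0397
  (25 − 26.7376)²/26.7376 = 0.1129
  (22 − 14.3972)²/14.3972 = 4.0148
  (30 − 24.1348)²/24.1348 = 1.4254
  (40 − 38.2624)²/38.2624 = 0.0789
  (13 − 20.6028)²/20.6028 = 2.8056
χ² = 2.0397 + 0.1129 + 4.0148 + 1.4254 + 0.0789 + 2.8056 = 10.477
df = (2−1)(3−1) = 2. Since 10.477 > 4.605, reject the null hypothesis of independence at α = 0.1.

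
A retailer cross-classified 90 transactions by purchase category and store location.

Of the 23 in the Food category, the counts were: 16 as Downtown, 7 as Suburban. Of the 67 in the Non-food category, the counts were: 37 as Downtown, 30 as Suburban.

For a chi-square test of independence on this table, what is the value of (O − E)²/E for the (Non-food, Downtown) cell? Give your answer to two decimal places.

Row total (Non-food) = 67; column total (Downtown) = 53; N = 90.
Expected count E = 67 × 53 / 90 = 39.4556.
Contribution = (O − E)²/E = (37 − 39.4556)² / 39.4556 = 0.15.

0.15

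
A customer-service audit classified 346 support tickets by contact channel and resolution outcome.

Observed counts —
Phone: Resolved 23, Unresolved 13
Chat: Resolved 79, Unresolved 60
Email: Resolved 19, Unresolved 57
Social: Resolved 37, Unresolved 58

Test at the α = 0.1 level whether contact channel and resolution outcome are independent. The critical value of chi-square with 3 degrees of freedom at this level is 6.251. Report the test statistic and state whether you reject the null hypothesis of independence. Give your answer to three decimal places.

26.616; reject H₀

Row totals: 36, 139, 76, 95. Column totals: 158, 188. Grand total N = 346.
Expected counts (row total × column total / N):
  Phone, Resolved: 36×158/346 = 16.4393
  Phone, Unresolved: 36×188/346 = 19.5607
  Chat, Resolved: 139×158/346 = 63.4740
  Chat, Unresolved: 139×188/346 = 75.5260
  Email, Resolved: 76×158/346 = 34.7052
  Email, Unresolved: 76×188/346 = 41.2948
  Social, Resolved: 95×158/346 = 43.3815
  Social, Unresolved: 95×188/346 = 51.6185
Contributions (O − E)²/E:
  (23 − 16.4393)²/16.4393 = 2.6183
  (13 − 19.5607)²/19.5607 = 2.2005
  (79 − 63.4740)²/63.4740 = 3.7977
  (60 − 75.5260)²/75.5260 = 3.1917
  (19 − 34.7052)²/34.7052 = 7.1071
  (57 − 41.2948)²/41.2948 = 5.9730
  (37 − 43.3815)²/43.3815 = 0.9387
  (58 − 51.6185)²/51.6185 = 0.7889
χ² = 2.6183 + 2.2005 + 3.7977 + 3.1917 + 7.1071 + 5.9730 + 0.9387 + 0.7889 = 26.616
df = (4−1)(2−1) = 3. Since 26.616 > 6.251, reject the null hypothesis of independence at α = 0.1.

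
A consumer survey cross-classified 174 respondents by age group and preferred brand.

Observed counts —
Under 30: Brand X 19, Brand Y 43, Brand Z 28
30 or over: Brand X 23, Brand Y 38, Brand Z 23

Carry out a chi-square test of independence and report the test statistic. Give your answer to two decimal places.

0.97

Row totals: 90, 84. Column totals: 42, 81, 51. Grand total N = 174.
Expected counts (row total × column total / N):
  Under 30, Brand X: 90×42/174 = 21.724
  Under 30, Brand Y: 90×81/174 = 41.897
  Under 30, Brand Z: 90×51/174 = 26.379
  30 or over, Brand X: 84×42/174 = 20.276
  30 or over, Brand Y: 84×81/174 = 39.103
  30 or over, Brand Z: 84×51/174 = 24.621
Contributions (O − E)²/E:
  (19 − 21.724)²/21.724 = 0.3416
  (43 − 41.897)²/41.897 = 0.0290
  (28 − 26.379)²/26.379 = 0.0996
  (23 − 20.276)²/20.276 = 0.3660
  (38 − 39.103)²/39.103 = 0.0311
  (23 − 24.621)²/24.621 = 0.1067
χ² = 0.3416 + 0.0290 + 0.0996 + 0.3660 + 0.0311 + 0.1067 = 0.97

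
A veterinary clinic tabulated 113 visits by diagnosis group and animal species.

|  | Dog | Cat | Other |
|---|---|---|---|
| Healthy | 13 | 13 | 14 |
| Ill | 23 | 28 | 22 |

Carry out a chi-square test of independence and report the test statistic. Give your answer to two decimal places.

Row totals: 40, 73. Column totals: 36, 41, 36. Grand total N = 113.
Expected counts (row total × column total / N):
  Healthy, Dog: 40×36/113 = 12.743
  Healthy, Cat: 40×41/113 = 14.513
  Healthy, Other: 40×36/113 = 12.743
  Ill, Dog: 73×36/113 = 23.257
  Ill, Cat: 73×41/113 = 26.487
  Ill, Other: 73×36/113 = 23.257
Contributions (O − E)²/E:
  (13 − 12.743)²/12.743 = 0.0052
  (13 − 14.513)²/14.513 = 0.1577
  (14 − 12.743)²/12.743 = 0.1240
  (23 − 23.257)²/23.257 = 0.0028
  (28 − 26.487)²/26.487 = 0.0864
  (22 − 23.257)²/23.257 = 0.0679
χ² = 0.0052 + 0.1577 + 0.1240 + 0.0028 + 0.0864 + 0.0679 = 0.44

0.44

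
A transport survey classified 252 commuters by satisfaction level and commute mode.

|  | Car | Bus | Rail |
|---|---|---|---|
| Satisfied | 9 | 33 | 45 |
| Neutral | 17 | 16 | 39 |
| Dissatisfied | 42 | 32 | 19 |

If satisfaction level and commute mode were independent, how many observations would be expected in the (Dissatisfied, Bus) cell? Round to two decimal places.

29.89

Row total (Dissatisfied) = 93; column total (Bus) = 81; grand total N = 252.
Expected count = (row total × column total) / N = 93 × 81 / 252 = 29.89.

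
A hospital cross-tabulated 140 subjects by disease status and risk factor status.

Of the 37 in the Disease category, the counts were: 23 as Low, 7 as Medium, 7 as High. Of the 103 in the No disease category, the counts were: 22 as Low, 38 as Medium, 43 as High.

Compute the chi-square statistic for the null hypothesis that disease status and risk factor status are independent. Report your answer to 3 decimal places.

20.808

Row totals: 37, 103. Column totals: 45, 45, 50. Grand total N = 140.
Expected counts (row total × column total / N):
  Disease, Low: 37×45/140 = 11.8929
  Disease, Medium: 37×45/140 = 11.8929
  Disease, High: 37×50/140 = 13.2143
  No disease, Low: 103×45/140 = 33.1071
  No disease, Medium: 103×45/140 = 33.1071
  No disease, High: 103×50/140 = 36.7857
Contributions (O − E)²/E:
  (23 − 11.8929)²/11.8929 = 10.3732
  (7 − 11.8929)²/11.8929 = 2.0130
  (7 − 13.2143)²/13.2143 = 2.9224
  (22 − 33.1071)²/33.1071 = 3.7263
  (38 − 33.1071)²/33.1071 = 0.7231
  (43 − 36.7857)²/36.7857 = 1.0498
χ² = 10.3732 + 2.0130 + 2.9224 + 3.7263 + 0.7231 + 1.0498 = 20.808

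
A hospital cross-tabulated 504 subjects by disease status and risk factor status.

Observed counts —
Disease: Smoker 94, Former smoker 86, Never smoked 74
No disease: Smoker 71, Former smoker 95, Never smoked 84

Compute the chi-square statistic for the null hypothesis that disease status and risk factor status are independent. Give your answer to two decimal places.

Row totals: 254, 250. Column totals: 165, 181, 158. Grand total N = 504.
Expected counts (row total × column total / N):
  Disease, Smoker: 254×165/504 = 83.1548
  Disease, Former smoker: 254×181/504 = 91.2183
  Disease, Never smoked: 254×158/504 = 79.6270
  No disease, Smoker: 250×165/504 = 81.8452
  No disease, Former smoker: 250×181/504 = 89.7817
  No disease, Never smoked: 250×158/504 = 78.3730
Contributions (O − E)²/E:
  (94 − 83.1548)²/83.1548 = 1.4145
  (86 − 91.2183)²/91.2183 = 0.2985
  (74 − 79.6270)²/79.6270 = 0.3976
  (71 − 81.8452)²/81.8452 = 1.4371
  (95 − 89.7817)²/89.7817 = 0.3033
  (84 − 78.3730)²/78.3730 = 0.4040
χ² = 1.4145 + 0.2985 + 0.3976 + 1.4371 + 0.3033 + 0.4040 = 4.26

4.26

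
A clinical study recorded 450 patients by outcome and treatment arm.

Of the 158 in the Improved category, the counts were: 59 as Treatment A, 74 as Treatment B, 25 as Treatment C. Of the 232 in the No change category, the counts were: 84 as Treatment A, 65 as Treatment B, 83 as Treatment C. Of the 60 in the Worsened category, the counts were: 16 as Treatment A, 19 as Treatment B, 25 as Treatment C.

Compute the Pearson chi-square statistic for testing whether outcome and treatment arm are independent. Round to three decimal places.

Row totals: 158, 232, 60. Column totals: 159, 158, 133. Grand total N = 450.
Expected counts (row total × column total / N):
  Improved, Treatment A: 158×159/450 = 55.8267
  Improved, Treatment B: 158×158/450 = 55.4756
  Improved, Treatment C: 158×133/450 = 46.6978
  No change, Treatment A: 232×159/450 = 81.9733
  No change, Treatment B: 232×158/450 = 81.4578
  No change, Treatment C: 232×133/450 = 68.5689
  Worsened, Treatment A: 60×159/450 = 21.2000
  Worsened, Treatment B: 60×158/450 = 21.0667
  Worsened, Treatment C: 60×133/450 = 17.7333
Contributions (O − E)²/E:
  (59 − 55.8267)²/55.8267 = 0.1804
  (74 − 55.4756)²/55.4756 = 6.1857
  (25 − 46.6978)²/46.6978 = 10.0817
  (84 − 81.9733)²/81.9733 = 0.0501
  (65 − 81.4578)²/81.4578 = 3.3251
  (83 − 68.5689)²/68.5689 = 3.0372
  (16 − 21.2000)²/21.2000 = 1.2755
  (19 − 21.0667)²/21.0667 = 0.2027
  (25 − 17.7333)²/17.7333 = 2.9777
χ² = 0.1804 + 6.1857 + 10.0817 + 0.0501 + 3.3251 + 3.0372 + 1.2755 + 0.2027 + 2.9777 = 27.316

27.316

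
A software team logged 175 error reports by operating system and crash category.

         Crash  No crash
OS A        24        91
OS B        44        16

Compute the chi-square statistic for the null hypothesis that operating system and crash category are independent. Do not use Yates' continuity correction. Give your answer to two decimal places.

45.68

Row totals: 115, 60. Column totals: 68, 107. Grand total N = 175.
Expected counts (row total × column total / N):
  OS A, Crash: 115×68/175 = 44.686
  OS A, No crash: 115×107/175 = 70.314
  OS B, Crash: 60×68/175 = 23.314
  OS B, No crash: 60×107/175 = 36.686
Contributions (O − E)²/E:
  (24 − 44.686)²/44.686 = 9.5759
  (91 − 70.314)²/70.314 = 6.0857
  (44 − 23.314)²/23.314 = 18.3542
  (16 − 36.686)²/36.686 = 11.6641
χ² = 9.5759 + 6.0857 + 18.3542 + 11.6641 = 45.68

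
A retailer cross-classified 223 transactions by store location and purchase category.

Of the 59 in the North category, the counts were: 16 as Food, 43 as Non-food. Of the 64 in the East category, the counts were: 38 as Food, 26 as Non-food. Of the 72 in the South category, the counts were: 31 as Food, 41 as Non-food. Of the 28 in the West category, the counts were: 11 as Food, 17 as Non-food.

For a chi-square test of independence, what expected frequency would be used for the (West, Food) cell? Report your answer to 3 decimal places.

Row total (West) = 28; column total (Food) = 96; grand total N = 223.
Expected count = (row total × column total) / N = 28 × 96 / 223 = 12.054.

12.054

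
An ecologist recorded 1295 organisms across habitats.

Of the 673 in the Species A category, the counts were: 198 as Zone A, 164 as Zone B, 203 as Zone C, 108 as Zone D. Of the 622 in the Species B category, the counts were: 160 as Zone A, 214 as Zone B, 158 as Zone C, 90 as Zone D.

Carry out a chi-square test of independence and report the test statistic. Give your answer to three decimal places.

Row totals: 673, 622. Column totals: 358, 378, 361, 198. Grand total N = 1295.
Expected counts (row total × column total / N):
  Species A, Zone A: 673×358/1295 = 186.0494
  Species A, Zone B: 673×378/1295 = 196.4432
  Species A, Zone C: 673×361/1295 = 187.6085
  Species A, Zone D: 673×198/1295 = 102.8988
  Species B, Zone A: 622×358/1295 = 171.9506
  Species B, Zone B: 622×378/1295 = 181.5568
  Species B, Zone C: 622×361/1295 = 173.3915
  Species B, Zone D: 622×198/1295 = 95.1012
Contributions (O − E)²/E:
  (198 − 186.0494)²/186.0494 = 0.7676
  (164 − 196.4432)²/196.4432 = 5.3581
  (203 − 187.6085)²/187.6085 = 1.2627
  (108 − 102.8988)²/102.8988 = 0.2529
  (160 − 171.9506)²/171.9506 = 0.8306
  (214 − 181.5568)²/181.5568 = 5.7974
  (158 − 173.3915)²/173.3915 = 1.3663
  (90 − 95.1012)²/95.1012 = 0.2736
χ² = 0.7676 + 5.3581 + 1.2627 + 0.2529 + 0.8306 + 5.7974 + 1.3663 + 0.2736 = 15.909

15.909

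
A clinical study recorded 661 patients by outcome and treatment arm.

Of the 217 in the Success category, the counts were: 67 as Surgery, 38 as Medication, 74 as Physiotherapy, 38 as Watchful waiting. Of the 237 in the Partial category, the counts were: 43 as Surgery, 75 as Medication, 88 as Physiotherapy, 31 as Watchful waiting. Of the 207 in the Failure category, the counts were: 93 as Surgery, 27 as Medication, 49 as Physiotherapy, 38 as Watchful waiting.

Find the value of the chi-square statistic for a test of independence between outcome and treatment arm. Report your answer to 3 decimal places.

54.921

Row totals: 217, 237, 207. Column totals: 203, 140, 211, 107. Grand total N = 661.
Expected counts (row total × column total / N):
  Success, Surgery: 217×203/661 = 66.6430
  Success, Medication: 217×140/661 = 45.9607
  Success, Physiotherapy: 217×211/661 = 69.2693
  Success, Watchful waiting: 217×107/661 = 35.1271
  Partial, Surgery: 237×203/661 = 72.7852
  Partial, Medication: 237×140/661 = 50.1967
  Partial, Physiotherapy: 237×211/661 = 75.6536
  Partial, Watchful waiting: 237×107/661 = 38.3646
  Failure, Surgery: 207×203/661 = 63.5719
  Failure, Medication: 207×140/661 = 43.8427
  Failure, Physiotherapy: 207×211/661 = 66.0772
  Failure, Watchful waiting: 207×107/661 = 33.5083
Contributions (O − E)²/E:
  (67 − 66.6430)²/66.6430 = 0.0019
  (38 − 45.9607)²/45.9607 = 1.3788
  (74 − 69.2693)²/69.2693 = 0.3231
  (38 − 35.1271)²/35.1271 = 0.2350
  (43 − 72.7852)²/72.7852 = 12.1887
  (75 − 50.1967)²/50.1967 = 12.2559
  (88 − 75.6536)²/75.6536 = 2.0149
  (31 − 38.3646)²/38.3646 = 1.4137
  (93 − 63.5719)²/63.5719 = 13.6226
  (27 − 43.8427)²/43.8427 = 6.4703
  (49 − 66.0772)²/66.0772 = 4.4135
  (38 − 33.5083)²/33.5083 = 0.6021
χ² = 0.0019 + 1.3788 + 0.3231 + 0.2350 + 12.1887 + 12.2559 + 2.0149 + 1.4137 + 13.6226 + 6.4703 + 4.4135 + 0.6021 = 54.921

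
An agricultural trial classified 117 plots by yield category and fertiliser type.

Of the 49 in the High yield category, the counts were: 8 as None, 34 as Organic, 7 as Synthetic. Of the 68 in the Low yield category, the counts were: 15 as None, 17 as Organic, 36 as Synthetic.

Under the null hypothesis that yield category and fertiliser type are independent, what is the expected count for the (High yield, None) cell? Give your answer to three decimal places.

9.632

Row total (High yield) = 49; column total (None) = 23; grand total N = 117.
Expected count = (row total × column total) / N = 49 × 23 / 117 = 9.632.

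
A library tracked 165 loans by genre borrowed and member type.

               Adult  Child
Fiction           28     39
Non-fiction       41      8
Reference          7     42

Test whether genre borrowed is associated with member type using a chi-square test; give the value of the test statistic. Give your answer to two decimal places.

Row totals: 67, 49, 49. Column totals: 76, 89. Grand total N = 165.
Expected counts (row total × column total / N):
  Fiction, Adult: 67×76/165 = 30.861
  Fiction, Child: 67×89/165 = 36.139
  Non-fiction, Adult: 49×76/165 = 22.570
  Non-fiction, Child: 49×89/165 = 26.430
  Reference, Adult: 49×76/165 = 22.570
  Reference, Child: 49×89/165 = 26.430
Contributions (O − E)²/E:
  (28 − 30.861)²/30.861 = 0.2652
  (39 − 36.139)²/36.139 = 0.2265
  (41 − 22.570)²/22.570 = 15.0494
  (8 − 26.430)²/26.430 = 12.8515
  (7 − 22.570)²/22.570 = 10.7410
  (42 − 26.430)²/26.430 = 9.1723
χ² = 0.2652 + 0.2265 + 15.0494 + 12.8515 + 10.7410 + 9.1723 = 48.31

48.31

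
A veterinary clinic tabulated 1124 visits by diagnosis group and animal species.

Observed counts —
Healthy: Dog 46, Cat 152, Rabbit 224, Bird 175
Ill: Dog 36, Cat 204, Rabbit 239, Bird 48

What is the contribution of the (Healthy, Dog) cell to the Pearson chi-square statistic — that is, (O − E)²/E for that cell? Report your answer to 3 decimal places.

Row total (Healthy) = 597; column total (Dog) = 82; N = 1124.
Expected count E = 597 × 82 / 1124 = 43.5534.
Contribution = (O − E)²/E = (46 − 43.5534)² / 43.5534 = 0.137.

0.137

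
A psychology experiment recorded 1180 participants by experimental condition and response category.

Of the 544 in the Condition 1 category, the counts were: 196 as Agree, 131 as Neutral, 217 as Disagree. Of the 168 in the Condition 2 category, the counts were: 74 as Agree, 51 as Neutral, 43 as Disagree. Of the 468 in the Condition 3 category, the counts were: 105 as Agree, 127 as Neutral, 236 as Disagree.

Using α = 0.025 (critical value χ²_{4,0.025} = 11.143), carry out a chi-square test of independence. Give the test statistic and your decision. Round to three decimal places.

45.342; reject H₀

Row totals: 544, 168, 468. Column totals: 375, 309, 496. Grand total N = 1180.
Expected counts (row total × column total / N):
  Condition 1, Agree: 544×375/1180 = 172.8814
  Condition 1, Neutral: 544×309/1180 = 142.4542
  Condition 1, Disagree: 544×496/1180 = 228.6644
  Condition 2, Agree: 168×375/1180 = 53.3898
  Condition 2, Neutral: 168×309/1180 = 43.9932
  Condition 2, Disagree: 168×496/1180 = 70.6169
  Condition 3, Agree: 468×375/1180 = 148.7288
  Condition 3, Neutral: 468×309/1180 = 122.5525
  Condition 3, Disagree: 468×496/1180 = 196.7186
Contributions (O − E)²/E:
  (196 − 172.8814)²/172.8814 = 3.0915
  (131 − 142.4542)²/142.4542 = 0.9210
  (217 − 228.6644)²/228.6644 = 0.5950
  (74 − 53.3898)²/53.3898 = 7.9562
  (51 − 43.9932)²/43.9932 = 1.1160
  (43 − 70.6169)²/70.6169 = 10.8004
  (105 − 148.7288)²/148.7288 = 12.8570
  (127 − 122.5525)²/122.5525 = 0.1614
  (236 − 196.7186)²/196.7186 = 7.8438
χ² = 3.0915 + 0.9210 + 0.5950 + 7.9562 + 1.1160 + 10.8004 + 12.8570 + 0.1614 + 7.8438 = 45.342
df = (3−1)(3−1) = 4. Since 45.342 > 11.143, reject the null hypothesis of independence at α = 0.025.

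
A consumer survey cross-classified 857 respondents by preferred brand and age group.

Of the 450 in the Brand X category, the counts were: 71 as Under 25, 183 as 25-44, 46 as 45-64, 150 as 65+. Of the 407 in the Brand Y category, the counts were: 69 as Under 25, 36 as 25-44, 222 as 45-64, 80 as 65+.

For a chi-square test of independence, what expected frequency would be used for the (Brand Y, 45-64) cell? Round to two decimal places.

Row total (Brand Y) = 407; column total (45-64) = 268; grand total N = 857.
Expected count = (row total × column total) / N = 407 × 268 / 857 = 127.28.

127.28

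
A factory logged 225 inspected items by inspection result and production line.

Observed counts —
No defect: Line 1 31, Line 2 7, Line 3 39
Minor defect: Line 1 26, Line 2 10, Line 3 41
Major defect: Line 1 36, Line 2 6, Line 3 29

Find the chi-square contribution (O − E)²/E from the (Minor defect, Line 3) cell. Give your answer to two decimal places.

Row total (Minor defect) = 77; column total (Line 3) = 109; N = 225.
Expected count E = 77 × 109 / 225 = 37.302.
Contribution = (O − E)²/E = (41 − 37.302)² / 37.302 = 0.37.

0.37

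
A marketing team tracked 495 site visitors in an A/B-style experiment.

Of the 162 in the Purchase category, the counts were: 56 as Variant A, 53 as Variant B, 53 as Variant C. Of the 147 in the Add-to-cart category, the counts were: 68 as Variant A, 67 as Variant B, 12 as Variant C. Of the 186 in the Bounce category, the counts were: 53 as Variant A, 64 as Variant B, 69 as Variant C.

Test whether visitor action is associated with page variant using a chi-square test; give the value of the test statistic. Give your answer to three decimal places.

Row totals: 162, 147, 186. Column totals: 177, 184, 134. Grand total N = 495.
Expected counts (row total × column total / N):
  Purchase, Variant A: 162×177/495 = 57.9273
  Purchase, Variant B: 162×184/495 = 60.2182
  Purchase, Variant C: 162×134/495 = 43.8545
  Add-to-cart, Variant A: 147×177/495 = 52.5636
  Add-to-cart, Variant B: 147×184/495 = 54.6424
  Add-to-cart, Variant C: 147×134/495 = 39.7939
  Bounce, Variant A: 186×177/495 = 66.5091
  Bounce, Variant B: 186×184/495 = 69.1394
  Bounce, Variant C: 186×134/495 = 50.3515
Contributions (O − E)²/E:
  (56 − 57.9273)²/57.9273 = 0.0641
  (53 − 60.2182)²/60.2182 = 0.8652
  (53 − 43.8545)²/43.8545 = 1.9072
  (68 − 52.5636)²/52.5636 = 4.5332
  (67 − 54.6424)²/54.6424 = 2.7947
  (12 − 39.7939)²/39.7939 = 19.4125
  (53 − 66.5091)²/66.5091 = 2.7439
  (64 − 69.1394)²/69.1394 = 0.3820
  (69 − 50.3515)²/50.3515 = 6.9068
χ² = 0.0641 + 0.8652 + 1.9072 + 4.5332 + 2.7947 + 19.4125 + 2.7439 + 0.3820 + 6.9068 = 39.610

39.610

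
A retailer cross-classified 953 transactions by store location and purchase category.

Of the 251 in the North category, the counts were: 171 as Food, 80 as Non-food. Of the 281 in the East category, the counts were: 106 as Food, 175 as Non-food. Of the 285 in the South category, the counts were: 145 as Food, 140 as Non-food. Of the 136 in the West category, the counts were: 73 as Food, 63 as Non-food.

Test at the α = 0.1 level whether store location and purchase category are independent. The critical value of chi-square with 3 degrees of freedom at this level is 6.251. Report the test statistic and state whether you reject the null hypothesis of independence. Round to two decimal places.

49.40; reject H₀

Row totals: 251, 281, 285, 136. Column totals: 495, 458. Grand total N = 953.
Expected counts (row total × column total / N):
  North, Food: 251×495/953 = 130.373
  North, Non-food: 251×458/953 = 120.627
  East, Food: 281×495/953 = 145.955
  East, Non-food: 281×458/953 = 135.045
  South, Food: 285×495/953 = 148.033
  South, Non-food: 285×458/953 = 136.967
  West, Food: 136×495/953 = 70.640
  West, Non-food: 136×458/953 = 65.360
Contributions (O − E)²/E:
  (171 − 130.373)²/130.373 = 12.6602
  (80 − 120.627)²/120.627 = 13.6831
  (106 − 145.955)²/145.955 = 10.9376
  (175 − 135.045)²/135.045 = 11.8213
  (145 − 148.033)²/148.033 = 0.0621
  (140 − 136.967)²/136.967 = 0.0672
  (73 − 70.640)²/70.640 = 0.0788
  (63 − 65.360)²/65.360 = 0.0852
χ² = 12.6602 + 13.6831 + 10.9376 + 11.8213 + 0.0621 + 0.0672 + 0.0788 + 0.0852 = 49.40
df = (4−1)(2−1) = 3. Since 49.40 > 6.251, reject the null hypothesis of independence at α = 0.1.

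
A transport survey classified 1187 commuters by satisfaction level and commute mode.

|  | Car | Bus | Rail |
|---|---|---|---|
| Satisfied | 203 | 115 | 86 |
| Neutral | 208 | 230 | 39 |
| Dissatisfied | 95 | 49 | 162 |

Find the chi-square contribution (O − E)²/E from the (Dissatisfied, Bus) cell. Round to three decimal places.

Row total (Dissatisfied) = 306; column total (Bus) = 394; N = 1187.
Expected count E = 306 × 394 / 1187 = 101.5703.
Contribution = (O − E)²/E = (49 − 101.5703)² / 101.5703 = 27.209.

27.209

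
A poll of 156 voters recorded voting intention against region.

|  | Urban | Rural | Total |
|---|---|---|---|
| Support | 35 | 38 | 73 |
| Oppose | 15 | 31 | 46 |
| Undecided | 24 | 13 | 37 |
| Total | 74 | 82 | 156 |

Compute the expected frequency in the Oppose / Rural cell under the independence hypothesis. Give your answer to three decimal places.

24.179

Row total (Oppose) = 46; column total (Rural) = 82; grand total N = 156.
Expected count = (row total × column total) / N = 46 × 82 / 156 = 24.179.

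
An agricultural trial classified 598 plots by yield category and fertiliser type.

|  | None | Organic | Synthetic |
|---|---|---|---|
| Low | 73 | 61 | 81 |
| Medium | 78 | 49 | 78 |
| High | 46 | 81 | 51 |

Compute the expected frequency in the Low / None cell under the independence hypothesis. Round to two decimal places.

Row total (Low) = 215; column total (None) = 197; grand total N = 598.
Expected count = (row total × column total) / N = 215 × 197 / 598 = 70.83.

70.83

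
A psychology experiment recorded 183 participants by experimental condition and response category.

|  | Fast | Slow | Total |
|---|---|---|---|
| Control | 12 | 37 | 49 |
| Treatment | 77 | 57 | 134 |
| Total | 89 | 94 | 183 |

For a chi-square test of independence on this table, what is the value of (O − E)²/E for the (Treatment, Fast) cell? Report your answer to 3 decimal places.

Row total (Treatment) = 134; column total (Fast) = 89; N = 183.
Expected count E = 134 × 89 / 183 = 65.1694.
Contribution = (O − E)²/E = (77 − 65.1694)² / 65.1694 = 2.148.

2.148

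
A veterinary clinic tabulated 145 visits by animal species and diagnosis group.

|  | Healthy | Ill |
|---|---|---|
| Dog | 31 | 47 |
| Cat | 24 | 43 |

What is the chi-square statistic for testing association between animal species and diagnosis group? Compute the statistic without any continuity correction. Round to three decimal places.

Row totals: 78, 67. Column totals: 55, 90. Grand total N = 145.
Expected counts (row total × column total / N):
  Dog, Healthy: 78×55/145 = 29.5862
  Dog, Ill: 78×90/145 = 48.4138
  Cat, Healthy: 67×55/145 = 25.4138
  Cat, Ill: 67×90/145 = 41.5862
Contributions (O − E)²/E:
  (31 − 29.5862)²/29.5862 = 0.0676
  (47 − 48.4138)²/48.4138 = 0.0413
  (24 − 25.4138)²/25.4138 = 0.0787
  (43 − 41.5862)²/41.5862 = 0.0481
χ² = 0.0676 + 0.0413 + 0.0787 + 0.0481 = 0.236

0.236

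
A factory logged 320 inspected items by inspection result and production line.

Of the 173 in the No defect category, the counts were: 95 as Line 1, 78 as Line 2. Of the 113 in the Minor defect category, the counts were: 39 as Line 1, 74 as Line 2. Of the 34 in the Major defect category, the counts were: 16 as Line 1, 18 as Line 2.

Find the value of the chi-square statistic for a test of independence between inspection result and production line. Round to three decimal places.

11.423

Row totals: 173, 113, 34. Column totals: 150, 170. Grand total N = 320.
Expected counts (row total × column total / N):
  No defect, Line 1: 173×150/320 = 81.0938
  No defect, Line 2: 173×170/320 = 91.9062
  Minor defect, Line 1: 113×150/320 = 52.9688
  Minor defect, Line 2: 113×170/320 = 60.0312
  Major defect, Line 1: 34×150/320 = 15.9375
  Major defect, Line 2: 34×170/320 = 18.0625
Contributions (O − E)²/E:
  (95 − 81.0938)²/81.0938 = 2.3847
  (78 − 91.9062)²/91.9062 = 2.1041
  (39 − 52.9688)²/52.9688 = 3.6838
  (74 − 60.0312)²/60.0312 = 3.2504
  (16 − 15.9375)²/15.9375 = 0.0002
  (18 − 18.0625)²/18.0625 = 0.0002
χ² = 2.3847 + 2.1041 + 3.6838 + 3.2504 + 0.0002 + 0.0002 = 11.423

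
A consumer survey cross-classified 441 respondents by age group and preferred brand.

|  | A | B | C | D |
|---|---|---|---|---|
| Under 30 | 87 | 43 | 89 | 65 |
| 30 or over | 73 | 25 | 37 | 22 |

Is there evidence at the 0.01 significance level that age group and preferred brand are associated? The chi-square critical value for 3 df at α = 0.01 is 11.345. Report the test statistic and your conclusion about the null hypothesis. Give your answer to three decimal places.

13.226; reject H₀

Row totals: 284, 157. Column totals: 160, 68, 126, 87. Grand total N = 441.
Expected counts (row total × column total / N):
  Under 30, A: 284×160/441 = 103.0385
  Under 30, B: 284×68/441 = 43.7914
  Under 30, C: 284×126/441 = 81.1429
  Under 30, D: 284×87/441 = 56.0272
  30 or over, A: 157×160/441 = 56.9615
  30 or over, B: 157×68/441 = 24.2086
  30 or over, C: 157×126/441 = 44.8571
  30 or over, D: 157×87/441 = 30.9728
Contributions (O − E)²/E:
  (87 − 103.0385)²/103.0385 = 2.4965
  (43 − 43.7914)²/43.7914 = 0.0143
  (89 − 81.1429)²/81.1429 = 0.7608
  (65 − 56.0272)²/56.0272 = 1.4370
  (73 − 56.9615)²/56.9615 = 4.5159
  (25 − 24.2086)²/24.2086 = 0.0259
  (37 − 44.8571)²/44.8571 = 1.3762
  (22 − 30.9728)²/30.9728 = 2.5994
χ² = 2.4965 + 0.0143 + 0.7608 + 1.4370 + 4.5159 + 0.0259 + 1.3762 + 2.5994 = 13.226
df = (2−1)(4−1) = 3. Since 13.226 > 11.345, reject the null hypothesis of independence at α = 0.01.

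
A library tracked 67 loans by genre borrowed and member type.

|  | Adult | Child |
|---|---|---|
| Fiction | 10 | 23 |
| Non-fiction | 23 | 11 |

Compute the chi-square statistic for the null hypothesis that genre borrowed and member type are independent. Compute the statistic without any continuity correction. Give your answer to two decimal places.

9.34

Row totals: 33, 34. Column totals: 33, 34. Grand total N = 67.
Expected counts (row total × column total / N):
  Fiction, Adult: 33×33/67 = 16.254
  Fiction, Child: 33×34/67 = 16.746
  Non-fiction, Adult: 34×33/67 = 16.746
  Non-fiction, Child: 34×34/67 = 17.254
Contributions (O − E)²/E:
  (10 − 16.254)²/16.254 = 2.4063
  (23 − 16.746)²/16.746 = 2.3356
  (23 − 16.746)²/16.746 = 2.3356
  (11 − 17.254)²/17.254 = 2.2669
χ² = 2.4063 + 2.3356 + 2.3356 + 2.2669 = 9.34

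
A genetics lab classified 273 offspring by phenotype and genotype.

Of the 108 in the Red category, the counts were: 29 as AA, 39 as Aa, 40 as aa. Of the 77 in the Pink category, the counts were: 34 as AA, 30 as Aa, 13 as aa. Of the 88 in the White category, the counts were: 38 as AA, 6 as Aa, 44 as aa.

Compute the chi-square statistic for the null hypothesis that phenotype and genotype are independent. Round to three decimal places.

38.069

Row totals: 108, 77, 88. Column totals: 101, 75, 97. Grand total N = 273.
Expected counts (row total × column total / N):
  Red, AA: 108×101/273 = 39.9560
  Red, Aa: 108×75/273 = 29.6703
  Red, aa: 108×97/273 = 38.3736
  Pink, AA: 77×101/273 = 28.4872
  Pink, Aa: 77×75/273 = 21.1538
  Pink, aa: 77×97/273 = 27.3590
  White, AA: 88×101/273 = 32.5568
  White, Aa: 88×75/273 = 24.1758
  White, aa: 88×97/273 = 31.2674
Contributions (O − E)²/E:
  (29 − 39.9560)²/39.9560 = 3.0042
  (39 − 29.6703)²/29.6703 = 2.9337
  (40 − 38.3736)²/38.3736 = 0.0689
  (34 − 28.4872)²/28.4872 = 1.0668
  (30 − 21.1538)²/21.1538 = 3.6993
  (13 − 27.3590)²/27.3590 = 7.5361
  (38 − 32.5568)²/32.5568 = 0.9101
  (6 − 24.1758)²/24.1758 = 13.6649
  (44 − 31.2674)²/31.2674 = 5.1849
χ² = 3.0042 + 2.9337 + 0.0689 + 1.0668 + 3.6993 + 7.5361 + 0.9101 + 13.6649 + 5.1849 = 38.069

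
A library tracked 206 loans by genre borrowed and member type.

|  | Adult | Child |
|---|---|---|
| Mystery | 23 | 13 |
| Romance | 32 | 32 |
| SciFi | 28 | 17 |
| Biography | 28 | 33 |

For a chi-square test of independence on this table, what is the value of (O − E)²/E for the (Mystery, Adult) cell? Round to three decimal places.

0.669

Row total (Mystery) = 36; column total (Adult) = 111; N = 206.
Expected count E = 36 × 111 / 206 = 19.3981.
Contribution = (O − E)²/E = (23 − 19.3981)² / 19.3981 = 0.669.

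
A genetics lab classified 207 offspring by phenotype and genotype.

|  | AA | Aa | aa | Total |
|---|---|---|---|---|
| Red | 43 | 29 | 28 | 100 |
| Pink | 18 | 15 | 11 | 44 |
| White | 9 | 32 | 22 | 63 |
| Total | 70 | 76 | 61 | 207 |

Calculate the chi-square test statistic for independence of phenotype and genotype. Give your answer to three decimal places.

16.367

Grand total N = 207.
Expected counts (row total × column total / N):
  Red, AA: 100×70/207 = 33.8164
  Red, Aa: 100×76/207 = 36.7150
  Red, aa: 100×61/207 = 29.4686
  Pink, AA: 44×70/207 = 14.8792
  Pink, Aa: 44×76/207 = 16.1546
  Pink, aa: 44×61/207 = 12.9662
  White, AA: 63×70/207 = 21.3043
  White, Aa: 63×76/207 = 23.1304
  White, aa: 63×61/207 = 18.5652
Contributions (O − E)²/E:
  (43 − 33.8164)²/33.8164 = 2.4940
  (29 − 36.7150)²/36.7150 = 1.6212
  (28 − 29.4686)²/29.4686 = 0.0732
  (18 − 14.8792)²/14.8792 = 0.6546
  (15 − 16.1546)²/16.1546 = 0.0825
  (11 − 12.9662)²/12.9662 = 0.2982
  (9 − 21.3043)²/21.3043 = 7.1063
  (32 − 23.1304)²/23.1304 = 3.4011
  (22 − 18.5652)²/18.5652 = 0.6355
χ² = 2.4940 + 1.6212 + 0.0732 + 0.6546 + 0.0825 + 0.2982 + 7.1063 + 3.4011 + 0.6355 = 16.367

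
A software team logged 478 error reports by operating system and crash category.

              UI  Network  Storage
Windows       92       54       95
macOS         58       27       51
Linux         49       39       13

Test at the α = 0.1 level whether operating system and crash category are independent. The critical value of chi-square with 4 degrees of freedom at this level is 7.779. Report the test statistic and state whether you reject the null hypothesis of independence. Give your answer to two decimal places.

Row totals: 241, 136, 101. Column totals: 199, 120, 159. Grand total N = 478.
Expected counts (row total × column total / N):
  Windows, UI: 241×199/478 = 100.333
  Windows, Network: 241×120/478 = 60.502
  Windows, Storage: 241×159/478 = 80.165
  macOS, UI: 136×199/478 = 56.619
  macOS, Network: 136×120/478 = 34.142
  macOS, Storage: 136×159/478 = 45.238
  Linux, UI: 101×199/478 = 42.048
  Linux, Network: 101×120/478 = 25.356
  Linux, Storage: 101×159/478 = 33.596
Contributions (O − E)²/E:
  (92 − 100.333)²/100.333 = 0.6921
  (54 − 60.502)²/60.502 = 0.6988
  (95 − 80.165)²/80.165 = 2.7453
  (58 − 56.619)²/56.619 = 0.0337
  (27 − 34.142)²/34.142 = 1.4940
  (51 − 45.238)²/45.238 = 0.7339
  (49 − 42.048)²/42.048 = 1.1494
  (39 − 25.356)²/25.356 = 7.3418
  (13 − 33.596)²/33.596 = 12.6264
χ² = 0.6921 + 0.6988 + 2.7453 + 0.0337 + 1.4940 + 0.7339 + 1.1494 + 7.3418 + 12.6264 = 27.52
df = (3−1)(3−1) = 4. Since 27.52 > 7.779, reject the null hypothesis of independence at α = 0.1.

27.52; reject H₀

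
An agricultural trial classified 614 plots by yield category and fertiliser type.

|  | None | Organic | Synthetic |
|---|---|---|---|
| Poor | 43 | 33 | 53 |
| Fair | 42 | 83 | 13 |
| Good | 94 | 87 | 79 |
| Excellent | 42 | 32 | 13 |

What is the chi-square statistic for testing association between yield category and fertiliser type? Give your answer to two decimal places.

Row totals: 129, 138, 260, 87. Column totals: 221, 235, 158. Grand total N = 614.
Expected counts (row total × column total / N):
  Poor, None: 129×221/614 = 46.432
  Poor, Organic: 129×235/614 = 49.373
  Poor, Synthetic: 129×158/614 = 33.195
  Fair, None: 138×221/614 = 49.671
  Fair, Organic: 138×235/614 = 52.818
  Fair, Synthetic: 138×158/614 = 35.511
  Good, None: 260×221/614 = 93.583
  Good, Organic: 260×235/614 = 99.511
  Good, Synthetic: 260×158/614 = 66.906
  Excellent, None: 87×221/614 = 31.314
  Excellent, Organic: 87×235/614 = 33.298
  Excellent, Synthetic: 87×158/614 = 22.388
Contributions (O − E)²/E:
  (43 − 46.432)²/46.432 = 0.2537
  (33 − 49.373)²/49.373 = 5.4296
  (53 − 33.195)²/33.195 = 11.8162
  (42 − 49.671)²/49.671 = 1.1847
  (83 − 52.818)²/52.818 = 17.2470
  (13 − 35.511)²/35.511 = 14.2701
  (94 − 93.583)²/93.583 = 0.0019
  (87 − 99.511)²/99.511 = 1.5729
  (79 − 66.906)²/66.906 = 2.1861
  (42 − 31.314)²/31.314 = 3.6466
  (32 − 33.298)²/33.298 = 0.0506
  (13 − 22.388)²/22.388 = 3.9367
χ² = 0.2537 + 5.4296 + 11.8162 + 1.1847 + 17.2470 + 14.2701 + 0.0019 + 1.5729 + 2.1861 + 3.6466 + 0.0506 + 3.9367 = 61.60

61.60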